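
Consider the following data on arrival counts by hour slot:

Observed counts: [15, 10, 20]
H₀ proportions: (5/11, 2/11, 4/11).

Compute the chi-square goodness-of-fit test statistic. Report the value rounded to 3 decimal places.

test statistic = 2.667

n = 45; E_i = n·p_i = [20.45, 8.18, 16.36]
χ² = (15−20.45)²/20.45 + (10−8.18)²/8.18 + (20−16.36)²/16.36 = 2.6667
df = 2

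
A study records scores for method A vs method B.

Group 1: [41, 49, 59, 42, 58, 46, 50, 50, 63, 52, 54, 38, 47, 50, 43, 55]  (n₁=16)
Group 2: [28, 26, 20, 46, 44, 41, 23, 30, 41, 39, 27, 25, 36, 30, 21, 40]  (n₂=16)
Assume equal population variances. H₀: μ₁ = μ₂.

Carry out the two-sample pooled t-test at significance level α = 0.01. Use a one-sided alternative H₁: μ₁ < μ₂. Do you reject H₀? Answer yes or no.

reject H₀: no

x̄₁=49.812, s₁=6.940, n₁=16
x̄₂=32.312, s₂=8.600, n₂=16
s_p² = [15·6.940² + 15·8.600²]/30 = 61.0625
SE = √(s_p²·(1/16+1/16)) = 2.7628
t = (49.812−32.312)/2.7628 = 6.3343
df = 30
p-value (one-sided, H₁ less) = 1.00000
At α=0.01: p ≥ α → fail to reject H₀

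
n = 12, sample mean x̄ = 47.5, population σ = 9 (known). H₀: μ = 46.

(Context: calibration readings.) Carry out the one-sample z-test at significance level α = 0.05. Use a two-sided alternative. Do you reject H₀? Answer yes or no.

reject H₀: no

SE = σ/√n = 9/√12 = 2.5981
z = (x̄−μ₀)/SE = (47.5−46)/2.5981 = 0.5774
p-value (two-sided) = 0.56370
At α=0.05: p ≥ α → fail to reject H₀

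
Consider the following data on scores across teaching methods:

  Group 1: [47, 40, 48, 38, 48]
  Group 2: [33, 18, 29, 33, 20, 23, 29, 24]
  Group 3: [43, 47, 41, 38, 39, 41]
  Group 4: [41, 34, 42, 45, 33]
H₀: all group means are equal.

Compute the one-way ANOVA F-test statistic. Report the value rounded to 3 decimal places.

test statistic = 18.470

Group means [44.20, 26.12, 41.50, 39.00], grand mean 36.417
SSB = Σnᵢ(x̄ᵢ−x̄)² = 1338.658; SSW = ΣΣ(x−x̄ᵢ)² = 483.175
MSB = 1338.658/3 = 446.2194; MSW = 483.175/20 = 24.1588
F = MSB/MSW = 18.4703
df = (3, 20)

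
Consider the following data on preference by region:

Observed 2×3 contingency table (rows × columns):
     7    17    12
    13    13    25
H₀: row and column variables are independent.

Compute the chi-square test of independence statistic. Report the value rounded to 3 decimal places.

test statistic = 4.447

Row totals [36, 51], col totals [20, 30, 37], n=87
χ² = (7−8.28)²/8.28 + (17−12.41)²/12.41 + (12−15.31)²/15.31 + (13−11.72)²/11.72 + (13−17.59)²/17.59 + (25−21.69)²/21.69 = 4.4469
df = 2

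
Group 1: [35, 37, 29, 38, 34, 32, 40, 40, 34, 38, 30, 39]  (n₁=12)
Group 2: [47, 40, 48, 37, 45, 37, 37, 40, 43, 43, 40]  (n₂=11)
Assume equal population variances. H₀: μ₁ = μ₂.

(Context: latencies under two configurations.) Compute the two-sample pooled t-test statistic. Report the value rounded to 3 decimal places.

x̄₁=35.500, s₁=3.778, n₁=12
x̄₂=41.545, s₂=3.959, n₂=11
s_p² = [11·3.778² + 10·3.959²]/21 = 14.9394
SE = √(s_p²·(1/12+1/11)) = 1.6134
t = (35.500−41.545)/1.6134 = -3.7470
df = 21

test statistic = -3.747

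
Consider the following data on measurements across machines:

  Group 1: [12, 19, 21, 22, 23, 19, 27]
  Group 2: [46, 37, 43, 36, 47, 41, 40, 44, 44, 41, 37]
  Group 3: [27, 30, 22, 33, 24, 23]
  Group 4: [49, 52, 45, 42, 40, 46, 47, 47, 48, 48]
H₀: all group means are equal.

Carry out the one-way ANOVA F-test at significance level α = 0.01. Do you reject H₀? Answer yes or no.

reject H₀: yes

Group means [20.43, 41.45, 26.50, 46.40], grand mean 35.941
SSB = Σnᵢ(x̄ᵢ−x̄)² = 3647.541; SSW = ΣΣ(x−x̄ᵢ)² = 466.342
MSB = 3647.541/3 = 1215.8469; MSW = 466.342/30 = 15.5447
F = MSB/MSW = 78.2161
df = (3, 30)
p-value (upper-tail) = 0.00000
At α=0.01: p < α → reject H₀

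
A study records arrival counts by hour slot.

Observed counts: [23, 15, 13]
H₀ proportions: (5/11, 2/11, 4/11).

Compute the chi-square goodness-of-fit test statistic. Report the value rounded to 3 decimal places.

n = 51; E_i = n·p_i = [23.18, 9.27, 18.55]
χ² = (23−23.18)²/23.18 + (15−9.27)²/9.27 + (13−18.55)²/18.55 = 5.1971
df = 2

test statistic = 5.197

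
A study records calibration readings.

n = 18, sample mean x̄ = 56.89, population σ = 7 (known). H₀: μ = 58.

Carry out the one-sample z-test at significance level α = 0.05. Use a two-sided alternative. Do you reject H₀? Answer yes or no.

SE = σ/√n = 7/√18 = 1.6499
z = (x̄−μ₀)/SE = (56.89−58)/1.6499 = -0.6728
p-value (two-sided) = 0.50110
At α=0.05: p ≥ α → fail to reject H₀

reject H₀: no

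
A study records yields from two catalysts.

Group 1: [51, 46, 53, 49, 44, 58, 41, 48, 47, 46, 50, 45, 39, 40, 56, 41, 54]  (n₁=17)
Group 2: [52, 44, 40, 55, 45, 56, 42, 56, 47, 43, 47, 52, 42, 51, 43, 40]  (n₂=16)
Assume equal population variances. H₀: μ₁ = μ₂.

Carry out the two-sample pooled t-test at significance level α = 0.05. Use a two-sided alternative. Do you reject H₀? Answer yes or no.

reject H₀: no

x̄₁=47.529, s₁=5.658, n₁=17
x̄₂=47.188, s₂=5.683, n₂=16
s_p² = [16·5.658² + 15·5.683²]/31 = 32.1507
SE = √(s_p²·(1/17+1/16)) = 1.9750
t = (47.529−47.188)/1.9750 = 0.1731
df = 31
p-value (two-sided) = 0.86368
At α=0.05: p ≥ α → fail to reject H₀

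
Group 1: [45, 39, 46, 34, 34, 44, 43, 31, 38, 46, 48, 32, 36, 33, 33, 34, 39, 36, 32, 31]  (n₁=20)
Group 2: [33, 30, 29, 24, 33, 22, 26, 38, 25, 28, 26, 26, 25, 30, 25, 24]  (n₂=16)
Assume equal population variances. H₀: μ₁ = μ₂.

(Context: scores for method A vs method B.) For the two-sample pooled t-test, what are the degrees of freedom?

degrees of freedom = 34

df = n₁ + n₂ − 2 = 20 + 16 − 2 = 34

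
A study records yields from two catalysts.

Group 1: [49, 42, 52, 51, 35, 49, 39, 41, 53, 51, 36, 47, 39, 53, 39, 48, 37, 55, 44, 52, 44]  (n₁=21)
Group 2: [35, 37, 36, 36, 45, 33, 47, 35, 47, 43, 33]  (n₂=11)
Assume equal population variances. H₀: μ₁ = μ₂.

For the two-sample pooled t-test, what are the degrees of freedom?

degrees of freedom = 30

df = n₁ + n₂ − 2 = 21 + 11 − 2 = 30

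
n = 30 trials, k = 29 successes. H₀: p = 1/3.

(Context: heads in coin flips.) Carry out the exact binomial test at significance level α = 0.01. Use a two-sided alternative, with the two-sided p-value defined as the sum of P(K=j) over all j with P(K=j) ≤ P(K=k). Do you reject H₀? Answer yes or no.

reject H₀: yes

Exact binomial: n=30, k=29, p₀=1/3=0.3333
P(X=j) = C(n,j)·p₀^j·(1−p₀)^(n−j); p = Σ P(X=j) over j with P(X=j) ≤ P(X=29)
p-value (two-sided) = 0.00000
At α=0.01: p < α → reject H₀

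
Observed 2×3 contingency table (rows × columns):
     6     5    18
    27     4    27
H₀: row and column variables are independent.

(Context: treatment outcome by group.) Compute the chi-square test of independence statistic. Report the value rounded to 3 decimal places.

test statistic = 6.309

Row totals [29, 58], col totals [33, 9, 45], n=87
χ² = (6−11.00)²/11.00 + (5−3.00)²/3.00 + (18−15.00)²/15.00 + (27−22.00)²/22.00 + (4−6.00)²/6.00 + (27−30.00)²/30.00 = 6.3091
df = 2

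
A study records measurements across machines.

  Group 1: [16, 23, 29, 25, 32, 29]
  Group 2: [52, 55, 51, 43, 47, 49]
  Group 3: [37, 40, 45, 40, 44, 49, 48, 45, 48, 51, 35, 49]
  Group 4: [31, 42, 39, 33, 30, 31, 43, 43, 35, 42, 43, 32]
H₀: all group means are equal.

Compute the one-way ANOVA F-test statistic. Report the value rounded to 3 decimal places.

Group means [25.67, 49.50, 44.25, 37.00], grand mean 39.611
SSB = Σnᵢ(x̄ᵢ−x̄)² = 2093.472; SSW = ΣΣ(x−x̄ᵢ)² = 873.083
MSB = 2093.472/3 = 697.8241; MSW = 873.083/32 = 27.2839
F = MSB/MSW = 25.5764
df = (3, 32)

test statistic = 25.576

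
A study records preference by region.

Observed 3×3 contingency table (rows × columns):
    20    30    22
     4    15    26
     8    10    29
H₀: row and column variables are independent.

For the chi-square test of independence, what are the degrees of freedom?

degrees of freedom = 4

df = (r−1)(c−1) = (3−1)·(3−1) = 4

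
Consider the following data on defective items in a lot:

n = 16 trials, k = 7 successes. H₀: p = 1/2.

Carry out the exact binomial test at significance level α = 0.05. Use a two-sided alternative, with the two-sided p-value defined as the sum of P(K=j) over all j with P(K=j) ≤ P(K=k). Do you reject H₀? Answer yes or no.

Exact binomial: n=16, k=7, p₀=1/2=0.5000
P(X=j) = C(n,j)·p₀^j·(1−p₀)^(n−j); p = Σ P(X=j) over j with P(X=j) ≤ P(X=7)
p-value (two-sided) = 0.80362
At α=0.05: p ≥ α → fail to reject H₀

reject H₀: no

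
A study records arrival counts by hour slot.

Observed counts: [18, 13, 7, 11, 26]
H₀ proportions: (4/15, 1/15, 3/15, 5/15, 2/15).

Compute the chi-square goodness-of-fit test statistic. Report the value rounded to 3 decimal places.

n = 75; E_i = n·p_i = [20.00, 5.00, 15.00, 25.00, 10.00]
χ² = (18−20.00)²/20.00 + (13−5.00)²/5.00 + (7−15.00)²/15.00 + (11−25.00)²/25.00 + (26−10.00)²/10.00 = 50.7067
df = 4

test statistic = 50.707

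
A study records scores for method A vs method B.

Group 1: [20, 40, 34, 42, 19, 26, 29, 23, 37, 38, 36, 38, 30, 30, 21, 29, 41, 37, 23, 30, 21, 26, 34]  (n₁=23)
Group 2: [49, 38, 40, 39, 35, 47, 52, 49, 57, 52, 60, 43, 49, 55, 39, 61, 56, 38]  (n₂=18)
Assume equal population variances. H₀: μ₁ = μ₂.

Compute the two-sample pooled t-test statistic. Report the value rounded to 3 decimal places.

test statistic = -7.040

x̄₁=30.609, s₁=7.278, n₁=23
x̄₂=47.722, s₂=8.266, n₂=18
s_p² = [22·7.278² + 17·8.266²]/39 = 59.6690
SE = √(s_p²·(1/23+1/18)) = 2.4309
t = (30.609−47.722)/2.4309 = -7.0400
df = 39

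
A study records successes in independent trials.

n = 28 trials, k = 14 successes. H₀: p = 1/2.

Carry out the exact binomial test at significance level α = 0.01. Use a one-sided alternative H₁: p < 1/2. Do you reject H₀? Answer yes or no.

Exact binomial: n=28, k=14, p₀=1/2=0.5000
P(X≤14) from Σ C(n,i)·p₀^i·(1−p₀)^(n−i)
p-value (one-sided, H₁ less) = 0.57472
At α=0.01: p ≥ α → fail to reject H₀

reject H₀: no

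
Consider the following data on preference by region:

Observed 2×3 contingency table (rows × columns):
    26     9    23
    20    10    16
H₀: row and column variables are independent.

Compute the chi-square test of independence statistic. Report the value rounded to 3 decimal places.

Row totals [58, 46], col totals [46, 19, 39], n=104
χ² = (26−25.65)²/25.65 + (9−10.60)²/10.60 + (23−21.75)²/21.75 + (20−20.35)²/20.35 + (10−8.40)²/8.40 + (16−17.25)²/17.25 = 0.7166
df = 2

test statistic = 0.717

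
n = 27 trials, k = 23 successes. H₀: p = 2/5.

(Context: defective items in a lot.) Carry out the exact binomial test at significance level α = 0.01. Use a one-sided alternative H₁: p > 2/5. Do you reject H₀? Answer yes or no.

Exact binomial: n=27, k=23, p₀=2/5=0.4000
P(X≥23) from Σ C(n,i)·p₀^i·(1−p₀)^(n−i)
p-value (one-sided, H₁ greater) = 0.00000
At α=0.01: p < α → reject H₀

reject H₀: yes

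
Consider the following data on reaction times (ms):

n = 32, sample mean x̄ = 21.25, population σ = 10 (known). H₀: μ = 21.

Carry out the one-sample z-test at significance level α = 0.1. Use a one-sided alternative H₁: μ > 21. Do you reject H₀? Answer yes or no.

SE = σ/√n = 10/√32 = 1.7678
z = (x̄−μ₀)/SE = (21.25−21)/1.7678 = 0.1414
p-value (one-sided, H₁ greater) = 0.44377
At α=0.1: p ≥ α → fail to reject H₀

reject H₀: no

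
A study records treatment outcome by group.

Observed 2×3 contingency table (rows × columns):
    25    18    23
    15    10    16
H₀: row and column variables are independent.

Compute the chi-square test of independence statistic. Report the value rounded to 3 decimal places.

Row totals [66, 41], col totals [40, 28, 39], n=107
χ² = (25−24.67)²/24.67 + (18−17.27)²/17.27 + (23−24.06)²/24.06 + (15−15.33)²/15.33 + (10−10.73)²/10.73 + (16−14.94)²/14.94 = 0.2126
df = 2

test statistic = 0.213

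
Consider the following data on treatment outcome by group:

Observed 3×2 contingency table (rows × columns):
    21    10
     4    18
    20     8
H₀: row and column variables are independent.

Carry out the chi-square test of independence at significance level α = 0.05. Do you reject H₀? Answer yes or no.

reject H₀: yes

Row totals [31, 22, 28], col totals [45, 36], n=81
χ² = (21−17.22)²/17.22 + (10−13.78)²/13.78 + (4−12.22)²/12.22 + (18−9.78)²/9.78 + (20−15.56)²/15.56 + (8−12.44)²/12.44 = 17.1671
df = 2
p-value (upper-tail) = 0.00019
At α=0.05: p < α → reject H₀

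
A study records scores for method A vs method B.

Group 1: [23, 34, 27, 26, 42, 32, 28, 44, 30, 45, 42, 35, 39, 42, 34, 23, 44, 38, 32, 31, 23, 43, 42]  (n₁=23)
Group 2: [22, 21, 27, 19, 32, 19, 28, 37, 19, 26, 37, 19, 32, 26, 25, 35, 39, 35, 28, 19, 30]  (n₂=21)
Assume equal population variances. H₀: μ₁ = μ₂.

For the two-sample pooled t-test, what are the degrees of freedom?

degrees of freedom = 42

df = n₁ + n₂ − 2 = 23 + 21 − 2 = 42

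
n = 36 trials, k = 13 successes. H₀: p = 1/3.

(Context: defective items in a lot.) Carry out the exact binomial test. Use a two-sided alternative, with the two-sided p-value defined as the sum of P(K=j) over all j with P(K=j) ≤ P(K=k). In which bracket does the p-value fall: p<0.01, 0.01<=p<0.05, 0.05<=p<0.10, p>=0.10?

Exact binomial: n=36, k=13, p₀=1/3=0.3333
P(X=j) = C(n,j)·p₀^j·(1−p₀)^(n−j); p = Σ P(X=j) over j with P(X=j) ≤ P(X=13)
p-value (two-sided) = 0.72578
→ bracket: p>=0.10

p-value bracket: p>=0.10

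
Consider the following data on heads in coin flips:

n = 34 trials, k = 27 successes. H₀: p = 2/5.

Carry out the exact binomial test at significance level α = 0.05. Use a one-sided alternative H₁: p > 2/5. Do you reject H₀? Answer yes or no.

Exact binomial: n=34, k=27, p₀=2/5=0.4000
P(X≥27) from Σ C(n,i)·p₀^i·(1−p₀)^(n−i)
p-value (one-sided, H₁ greater) = 0.00000
At α=0.05: p < α → reject H₀

reject H₀: yes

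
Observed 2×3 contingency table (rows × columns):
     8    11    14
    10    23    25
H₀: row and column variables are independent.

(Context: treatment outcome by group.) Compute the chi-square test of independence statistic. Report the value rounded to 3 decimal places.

test statistic = 0.748

Row totals [33, 58], col totals [18, 34, 39], n=91
χ² = (8−6.53)²/6.53 + (11−12.33)²/12.33 + (14−14.14)²/14.14 + (10−11.47)²/11.47 + (23−21.67)²/21.67 + (25−24.86)²/24.86 = 0.7484
df = 2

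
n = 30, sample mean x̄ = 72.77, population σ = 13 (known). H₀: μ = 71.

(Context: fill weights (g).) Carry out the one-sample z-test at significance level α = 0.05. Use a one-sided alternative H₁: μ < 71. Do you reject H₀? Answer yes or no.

reject H₀: no

SE = σ/√n = 13/√30 = 2.3735
z = (x̄−μ₀)/SE = (72.77−71)/2.3735 = 0.7457
p-value (one-sided, H₁ less) = 0.77209
At α=0.05: p ≥ α → fail to reject H₀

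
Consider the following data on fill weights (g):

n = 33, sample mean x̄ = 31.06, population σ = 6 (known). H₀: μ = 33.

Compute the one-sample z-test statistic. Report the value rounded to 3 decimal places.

test statistic = -1.857

SE = σ/√n = 6/√33 = 1.0445
z = (x̄−μ₀)/SE = (31.06−33)/1.0445 = -1.8574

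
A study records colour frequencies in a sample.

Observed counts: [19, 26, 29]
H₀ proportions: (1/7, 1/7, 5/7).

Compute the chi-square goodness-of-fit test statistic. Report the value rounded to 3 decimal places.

test statistic = 40.005

n = 74; E_i = n·p_i = [10.57, 10.57, 52.86]
χ² = (19−10.57)²/10.57 + (26−10.57)²/10.57 + (29−52.86)²/52.86 = 40.0054
df = 2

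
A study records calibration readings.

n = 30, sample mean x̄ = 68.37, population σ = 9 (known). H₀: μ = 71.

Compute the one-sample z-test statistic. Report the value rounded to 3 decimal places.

SE = σ/√n = 9/√30 = 1.6432
z = (x̄−μ₀)/SE = (68.37−71)/1.6432 = -1.6006

test statistic = -1.601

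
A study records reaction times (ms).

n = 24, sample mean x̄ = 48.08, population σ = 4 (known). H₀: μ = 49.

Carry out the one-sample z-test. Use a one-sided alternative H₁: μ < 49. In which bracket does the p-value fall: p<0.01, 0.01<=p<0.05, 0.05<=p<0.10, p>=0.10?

p-value bracket: p>=0.10

SE = σ/√n = 4/√24 = 0.8165
z = (x̄−μ₀)/SE = (48.08−49)/0.8165 = -1.1268
p-value (one-sided, H₁ less) = 0.12992
→ bracket: p>=0.10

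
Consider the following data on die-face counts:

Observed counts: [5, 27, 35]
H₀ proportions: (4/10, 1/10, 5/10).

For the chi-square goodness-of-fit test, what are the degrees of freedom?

df = k − 1 = 3 − 1 = 2

degrees of freedom = 2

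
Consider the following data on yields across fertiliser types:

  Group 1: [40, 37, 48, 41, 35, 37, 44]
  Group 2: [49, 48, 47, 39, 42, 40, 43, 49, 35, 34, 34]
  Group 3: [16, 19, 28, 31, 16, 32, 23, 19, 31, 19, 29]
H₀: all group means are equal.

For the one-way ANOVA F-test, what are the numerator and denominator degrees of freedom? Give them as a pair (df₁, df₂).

k = 3 groups, N = 29 total
df = (k−1, N−k) = (3−1, 29−3) = (2, 26)

degrees of freedom = [2, 26]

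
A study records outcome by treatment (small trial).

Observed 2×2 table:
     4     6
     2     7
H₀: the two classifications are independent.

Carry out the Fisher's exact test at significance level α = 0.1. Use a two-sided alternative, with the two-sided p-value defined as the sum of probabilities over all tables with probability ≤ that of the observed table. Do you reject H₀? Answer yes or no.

reject H₀: no

Margins: r₁=10, r₂=9, c₁=6, c₂=13, n=19
p_obs = C(10,4)·C(9,2)/C(19,6); sum pmf over tables with pmf ≤ p_obs
p-value (two-sided) = 0.62848
At α=0.1: p ≥ α → fail to reject H₀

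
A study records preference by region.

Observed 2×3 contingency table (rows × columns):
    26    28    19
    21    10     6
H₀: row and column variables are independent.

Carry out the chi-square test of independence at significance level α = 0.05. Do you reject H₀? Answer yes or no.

reject H₀: no

Row totals [73, 37], col totals [47, 38, 25], n=110
χ² = (26−31.19)²/31.19 + (28−25.22)²/25.22 + (19−16.59)²/16.59 + (21−15.81)²/15.81 + (10−12.78)²/12.78 + (6−8.41)²/8.41 = 4.5206
df = 2
p-value (upper-tail) = 0.10432
At α=0.05: p ≥ α → fail to reject H₀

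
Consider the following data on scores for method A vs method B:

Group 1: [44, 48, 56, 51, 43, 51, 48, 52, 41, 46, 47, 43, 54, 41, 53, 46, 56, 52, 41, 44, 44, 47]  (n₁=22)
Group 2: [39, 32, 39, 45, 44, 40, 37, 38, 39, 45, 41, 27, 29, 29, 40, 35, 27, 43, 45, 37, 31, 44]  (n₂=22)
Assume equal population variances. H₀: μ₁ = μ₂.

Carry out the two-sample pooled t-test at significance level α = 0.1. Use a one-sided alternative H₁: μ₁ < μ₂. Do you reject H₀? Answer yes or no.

reject H₀: no

x̄₁=47.636, s₁=4.836, n₁=22
x̄₂=37.545, s₂=6.014, n₂=22
s_p² = [21·4.836² + 21·6.014²]/42 = 29.7749
SE = √(s_p²·(1/22+1/22)) = 1.6452
t = (47.636−37.545)/1.6452 = 6.1334
df = 42
p-value (one-sided, H₁ less) = 1.00000
At α=0.1: p ≥ α → fail to reject H₀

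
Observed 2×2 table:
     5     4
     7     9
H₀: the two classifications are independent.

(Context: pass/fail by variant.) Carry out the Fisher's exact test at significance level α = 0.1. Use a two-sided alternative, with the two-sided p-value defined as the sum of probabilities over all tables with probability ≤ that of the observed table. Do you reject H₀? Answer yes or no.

reject H₀: no

Margins: r₁=9, r₂=16, c₁=12, c₂=13, n=25
p_obs = C(9,5)·C(16,7)/C(25,12); sum pmf over tables with pmf ≤ p_obs
p-value (two-sided) = 0.68817
At α=0.1: p ≥ α → fail to reject H₀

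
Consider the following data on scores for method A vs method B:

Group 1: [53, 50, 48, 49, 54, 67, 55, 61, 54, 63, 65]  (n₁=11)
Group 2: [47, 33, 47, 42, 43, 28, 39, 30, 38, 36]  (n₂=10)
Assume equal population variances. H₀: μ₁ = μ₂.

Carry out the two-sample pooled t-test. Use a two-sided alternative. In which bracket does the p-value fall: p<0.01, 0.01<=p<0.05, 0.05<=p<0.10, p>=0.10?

p-value bracket: p<0.01

x̄₁=56.273, s₁=6.650, n₁=11
x̄₂=38.300, s₂=6.634, n₂=10
s_p² = [10·6.650² + 9·6.634²]/19 = 44.1201
SE = √(s_p²·(1/11+1/10)) = 2.9022
t = (56.273−38.300)/2.9022 = 6.1927
df = 19
p-value (two-sided) = 0.00001
→ bracket: p<0.01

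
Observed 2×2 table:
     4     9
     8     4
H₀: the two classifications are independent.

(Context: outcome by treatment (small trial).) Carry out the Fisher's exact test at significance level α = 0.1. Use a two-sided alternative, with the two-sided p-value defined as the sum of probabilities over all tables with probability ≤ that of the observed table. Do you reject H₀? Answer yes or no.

Margins: r₁=13, r₂=12, c₁=12, c₂=13, n=25
p_obs = C(13,4)·C(12,8)/C(25,12); sum pmf over tables with pmf ≤ p_obs
p-value (two-sided) = 0.11524
At α=0.1: p ≥ α → fail to reject H₀

reject H₀: no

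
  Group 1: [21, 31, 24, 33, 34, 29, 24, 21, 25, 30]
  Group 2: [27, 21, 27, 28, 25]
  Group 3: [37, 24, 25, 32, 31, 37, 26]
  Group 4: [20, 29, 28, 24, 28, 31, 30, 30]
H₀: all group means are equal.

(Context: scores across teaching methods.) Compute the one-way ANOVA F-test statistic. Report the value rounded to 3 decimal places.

test statistic = 1.207

Group means [27.20, 25.60, 30.29, 27.50], grand mean 27.733
SSB = Σnᵢ(x̄ᵢ−x̄)² = 71.638; SSW = ΣΣ(x−x̄ᵢ)² = 514.229
MSB = 71.638/3 = 23.8794; MSW = 514.229/26 = 19.7780
F = MSB/MSW = 1.2074
df = (3, 26)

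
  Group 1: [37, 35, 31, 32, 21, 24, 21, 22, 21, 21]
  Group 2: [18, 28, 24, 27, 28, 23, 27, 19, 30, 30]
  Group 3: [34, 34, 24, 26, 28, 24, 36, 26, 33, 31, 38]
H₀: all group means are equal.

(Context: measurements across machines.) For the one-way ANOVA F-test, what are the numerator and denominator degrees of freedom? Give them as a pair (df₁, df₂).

degrees of freedom = [2, 28]

k = 3 groups, N = 31 total
df = (k−1, N−k) = (3−1, 31−3) = (2, 28)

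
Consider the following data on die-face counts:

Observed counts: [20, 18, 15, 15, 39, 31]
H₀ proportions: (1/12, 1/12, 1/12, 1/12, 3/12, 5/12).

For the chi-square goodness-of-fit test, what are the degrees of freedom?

df = k − 1 = 6 − 1 = 5

degrees of freedom = 5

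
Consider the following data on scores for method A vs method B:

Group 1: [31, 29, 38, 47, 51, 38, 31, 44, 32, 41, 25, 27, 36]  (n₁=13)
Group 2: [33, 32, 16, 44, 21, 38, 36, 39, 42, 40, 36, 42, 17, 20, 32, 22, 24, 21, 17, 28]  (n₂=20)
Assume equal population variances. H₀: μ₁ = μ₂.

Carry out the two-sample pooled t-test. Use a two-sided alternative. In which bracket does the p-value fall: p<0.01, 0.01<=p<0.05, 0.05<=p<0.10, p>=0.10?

x̄₁=36.154, s₁=7.957, n₁=13
x̄₂=30.000, s₂=9.509, n₂=20
s_p² = [12·7.957² + 19·9.509²]/31 = 79.9256
SE = √(s_p²·(1/13+1/20)) = 3.1850
t = (36.154−30.000)/3.1850 = 1.9321
df = 31
p-value (two-sided) = 0.06253
→ bracket: 0.05<=p<0.10

p-value bracket: 0.05<=p<0.10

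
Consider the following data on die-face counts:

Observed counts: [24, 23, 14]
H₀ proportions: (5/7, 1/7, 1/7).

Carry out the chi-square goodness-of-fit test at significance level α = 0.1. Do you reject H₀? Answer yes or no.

n = 61; E_i = n·p_i = [43.57, 8.71, 8.71]
χ² = (24−43.57)²/43.57 + (23−8.71)²/8.71 + (14−8.71)²/8.71 = 35.4164
df = 2
p-value (upper-tail) = 0.00000
At α=0.1: p < α → reject H₀

reject H₀: yes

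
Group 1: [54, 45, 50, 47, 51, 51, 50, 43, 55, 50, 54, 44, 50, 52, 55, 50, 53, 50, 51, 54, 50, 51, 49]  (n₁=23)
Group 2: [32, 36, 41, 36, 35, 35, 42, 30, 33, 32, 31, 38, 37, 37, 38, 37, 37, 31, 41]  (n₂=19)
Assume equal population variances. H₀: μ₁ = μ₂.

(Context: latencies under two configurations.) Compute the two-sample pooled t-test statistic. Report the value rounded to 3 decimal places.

x̄₁=50.391, s₁=3.244, n₁=23
x̄₂=35.737, s₂=3.541, n₂=19
s_p² = [22·3.244² + 18·3.541²]/40 = 11.4291
SE = √(s_p²·(1/23+1/19)) = 1.0481
t = (50.391−35.737)/1.0481 = 13.9824
df = 40

test statistic = 13.982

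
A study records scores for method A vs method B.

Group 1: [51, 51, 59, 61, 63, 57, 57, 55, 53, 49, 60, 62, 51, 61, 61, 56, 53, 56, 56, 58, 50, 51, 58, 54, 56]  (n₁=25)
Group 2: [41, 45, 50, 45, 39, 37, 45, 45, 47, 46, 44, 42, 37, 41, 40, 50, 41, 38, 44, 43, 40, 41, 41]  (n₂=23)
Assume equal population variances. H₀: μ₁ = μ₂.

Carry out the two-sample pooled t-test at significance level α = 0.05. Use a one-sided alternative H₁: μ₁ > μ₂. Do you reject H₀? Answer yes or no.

x̄₁=55.960, s₁=4.098, n₁=25
x̄₂=42.696, s₂=3.636, n₂=23
s_p² = [24·4.098² + 22·3.636²]/46 = 15.0833
SE = √(s_p²·(1/25+1/23)) = 1.1221
t = (55.960−42.696)/1.1221 = 11.8209
df = 46
p-value (one-sided, H₁ greater) = 0.00000
At α=0.05: p < α → reject H₀

reject H₀: yes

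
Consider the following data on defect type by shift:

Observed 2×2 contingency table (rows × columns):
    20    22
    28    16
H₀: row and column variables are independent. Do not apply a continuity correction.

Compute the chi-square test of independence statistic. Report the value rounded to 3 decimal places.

Row totals [42, 44], col totals [48, 38], n=86
χ² = (20−23.44)²/23.44 + (22−18.56)²/18.56 + (28−24.56)²/24.56 + (16−19.44)²/19.44 = 2.2354
df = 1

test statistic = 2.235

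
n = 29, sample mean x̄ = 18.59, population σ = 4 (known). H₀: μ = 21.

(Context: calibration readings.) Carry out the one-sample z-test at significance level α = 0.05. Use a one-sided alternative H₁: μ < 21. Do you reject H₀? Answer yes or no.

SE = σ/√n = 4/√29 = 0.7428
z = (x̄−μ₀)/SE = (18.59−21)/0.7428 = -3.2446
p-value (one-sided, H₁ less) = 0.00059
At α=0.05: p < α → reject H₀

reject H₀: yes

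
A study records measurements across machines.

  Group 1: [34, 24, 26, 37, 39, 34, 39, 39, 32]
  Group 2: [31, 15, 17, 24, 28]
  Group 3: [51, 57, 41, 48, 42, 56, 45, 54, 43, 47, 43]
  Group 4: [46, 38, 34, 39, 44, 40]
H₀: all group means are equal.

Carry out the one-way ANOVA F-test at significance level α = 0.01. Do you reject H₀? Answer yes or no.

reject H₀: yes

Group means [33.78, 23.00, 47.91, 40.17], grand mean 38.290
SSB = Σnᵢ(x̄ᵢ−x̄)² = 2391.089; SSW = ΣΣ(x−x̄ᵢ)² = 869.298
MSB = 2391.089/3 = 797.0297; MSW = 869.298/27 = 32.1962
F = MSB/MSW = 24.7554
df = (3, 27)
p-value (upper-tail) = 0.00000
At α=0.01: p < α → reject H₀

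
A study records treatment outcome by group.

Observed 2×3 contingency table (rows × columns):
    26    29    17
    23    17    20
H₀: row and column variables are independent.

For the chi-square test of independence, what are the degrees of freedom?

degrees of freedom = 2

df = (r−1)(c−1) = (2−1)·(3−1) = 2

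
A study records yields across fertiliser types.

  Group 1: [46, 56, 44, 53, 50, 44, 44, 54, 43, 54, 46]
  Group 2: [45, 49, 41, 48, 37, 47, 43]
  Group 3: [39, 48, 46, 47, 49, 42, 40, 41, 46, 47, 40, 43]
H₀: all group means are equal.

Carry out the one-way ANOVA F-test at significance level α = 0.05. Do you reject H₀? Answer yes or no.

Group means [48.55, 44.29, 44.00], grand mean 45.733
SSB = Σnᵢ(x̄ᵢ−x̄)² = 137.711; SSW = ΣΣ(x−x̄ᵢ)² = 490.156
MSB = 137.711/2 = 68.8554; MSW = 490.156/27 = 18.1539
F = MSB/MSW = 3.7929
df = (2, 27)
p-value (upper-tail) = 0.03534
At α=0.05: p < α → reject H₀

reject H₀: yes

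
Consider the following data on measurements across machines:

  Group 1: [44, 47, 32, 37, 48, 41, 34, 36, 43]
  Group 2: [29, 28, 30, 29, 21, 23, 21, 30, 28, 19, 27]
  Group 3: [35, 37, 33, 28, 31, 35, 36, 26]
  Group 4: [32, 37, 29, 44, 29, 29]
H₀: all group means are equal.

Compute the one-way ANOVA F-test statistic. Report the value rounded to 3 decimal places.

Group means [40.22, 25.91, 32.62, 33.33], grand mean 32.588
SSB = Σnᵢ(x̄ᵢ−x̄)² = 1018.562; SSW = ΣΣ(x−x̄ᵢ)² = 725.673
MSB = 1018.562/3 = 339.5208; MSW = 725.673/30 = 24.1891
F = MSB/MSW = 14.0361
df = (3, 30)

test statistic = 14.036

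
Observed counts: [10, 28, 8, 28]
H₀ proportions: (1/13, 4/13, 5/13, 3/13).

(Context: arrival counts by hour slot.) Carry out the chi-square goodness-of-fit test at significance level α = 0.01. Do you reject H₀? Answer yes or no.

n = 74; E_i = n·p_i = [5.69, 22.77, 28.46, 17.08]
χ² = (10−5.69)²/5.69 + (28−22.77)²/22.77 + (8−28.46)²/28.46 + (28−17.08)²/17.08 = 26.1586
df = 3
p-value (upper-tail) = 0.00001
At α=0.01: p < α → reject H₀

reject H₀: yes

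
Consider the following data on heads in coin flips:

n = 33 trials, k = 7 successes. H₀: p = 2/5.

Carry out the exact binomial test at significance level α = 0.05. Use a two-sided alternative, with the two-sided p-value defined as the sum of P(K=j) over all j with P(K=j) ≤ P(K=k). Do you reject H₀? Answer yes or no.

Exact binomial: n=33, k=7, p₀=2/5=0.4000
P(X=j) = C(n,j)·p₀^j·(1−p₀)^(n−j); p = Σ P(X=j) over j with P(X=j) ≤ P(X=7)
p-value (two-sided) = 0.03195
At α=0.05: p < α → reject H₀

reject H₀: yes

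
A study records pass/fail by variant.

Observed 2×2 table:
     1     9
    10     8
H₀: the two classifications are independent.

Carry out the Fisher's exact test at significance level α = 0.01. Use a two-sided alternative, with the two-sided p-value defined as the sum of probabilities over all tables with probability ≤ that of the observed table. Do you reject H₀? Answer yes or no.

Margins: r₁=10, r₂=18, c₁=11, c₂=17, n=28
p_obs = C(10,1)·C(18,10)/C(28,11); sum pmf over tables with pmf ≤ p_obs
p-value (two-sided) = 0.04074
At α=0.01: p ≥ α → fail to reject H₀

reject H₀: no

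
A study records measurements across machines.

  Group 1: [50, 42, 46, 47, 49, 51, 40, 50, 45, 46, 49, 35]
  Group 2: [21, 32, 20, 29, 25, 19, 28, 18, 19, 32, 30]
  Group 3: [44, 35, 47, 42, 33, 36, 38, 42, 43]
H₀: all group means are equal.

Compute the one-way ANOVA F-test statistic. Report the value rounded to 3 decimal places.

test statistic = 52.251

Group means [45.83, 24.82, 40.00], grand mean 36.969
SSB = Σnᵢ(x̄ᵢ−x̄)² = 2649.666; SSW = ΣΣ(x−x̄ᵢ)² = 735.303
MSB = 2649.666/2 = 1324.8329; MSW = 735.303/29 = 25.3553
F = MSB/MSW = 52.2508
df = (2, 29)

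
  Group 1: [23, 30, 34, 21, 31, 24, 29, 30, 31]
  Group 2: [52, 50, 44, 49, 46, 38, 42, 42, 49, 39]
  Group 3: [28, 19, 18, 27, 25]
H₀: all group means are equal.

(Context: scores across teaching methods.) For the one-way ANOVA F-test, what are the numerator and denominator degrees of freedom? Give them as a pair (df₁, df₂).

degrees of freedom = [2, 21]

k = 3 groups, N = 24 total
df = (k−1, N−k) = (3−1, 24−3) = (2, 21)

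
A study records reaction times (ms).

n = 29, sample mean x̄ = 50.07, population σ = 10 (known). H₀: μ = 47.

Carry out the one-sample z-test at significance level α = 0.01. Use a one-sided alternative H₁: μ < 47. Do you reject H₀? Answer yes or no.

reject H₀: no

SE = σ/√n = 10/√29 = 1.8570
z = (x̄−μ₀)/SE = (50.07−47)/1.8570 = 1.6532
p-value (one-sided, H₁ less) = 0.95086
At α=0.01: p ≥ α → fail to reject H₀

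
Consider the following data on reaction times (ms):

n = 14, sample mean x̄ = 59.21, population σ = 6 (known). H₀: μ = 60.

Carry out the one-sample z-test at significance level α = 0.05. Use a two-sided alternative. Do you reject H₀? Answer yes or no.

SE = σ/√n = 6/√14 = 1.6036
z = (x̄−μ₀)/SE = (59.21−60)/1.6036 = -0.4927
p-value (two-sided) = 0.62226
At α=0.05: p ≥ α → fail to reject H₀

reject H₀: no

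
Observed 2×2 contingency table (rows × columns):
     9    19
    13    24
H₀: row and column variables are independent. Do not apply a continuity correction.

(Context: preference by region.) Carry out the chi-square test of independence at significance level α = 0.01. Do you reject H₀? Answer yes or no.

reject H₀: no

Row totals [28, 37], col totals [22, 43], n=65
χ² = (9−9.48)²/9.48 + (19−18.52)²/18.52 + (13−12.52)²/12.52 + (24−24.48)²/24.48 = 0.0637
df = 1
p-value (upper-tail) = 0.80069
At α=0.01: p ≥ α → fail to reject H₀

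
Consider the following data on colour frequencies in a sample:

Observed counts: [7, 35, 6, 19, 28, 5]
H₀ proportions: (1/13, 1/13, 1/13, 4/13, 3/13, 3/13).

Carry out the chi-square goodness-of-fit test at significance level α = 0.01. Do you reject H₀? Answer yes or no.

reject H₀: yes

n = 100; E_i = n·p_i = [7.69, 7.69, 7.69, 30.77, 23.08, 23.08]
χ² = (7−7.69)²/7.69 + (35−7.69)²/7.69 + (6−7.69)²/7.69 + (19−30.77)²/30.77 + (28−23.08)²/23.08 + (5−23.08)²/23.08 = 117.0892
df = 5
p-value (upper-tail) = 0.00000
At α=0.01: p < α → reject H₀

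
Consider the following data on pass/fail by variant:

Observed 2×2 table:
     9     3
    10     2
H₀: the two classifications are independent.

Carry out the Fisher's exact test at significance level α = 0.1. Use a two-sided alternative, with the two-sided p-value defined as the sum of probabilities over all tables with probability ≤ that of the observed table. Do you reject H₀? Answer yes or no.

reject H₀: no

Margins: r₁=12, r₂=12, c₁=19, c₂=5, n=24
p_obs = C(12,9)·C(12,10)/C(24,19); sum pmf over tables with pmf ≤ p_obs
p-value (two-sided) = 1.00000
At α=0.1: p ≥ α → fail to reject H₀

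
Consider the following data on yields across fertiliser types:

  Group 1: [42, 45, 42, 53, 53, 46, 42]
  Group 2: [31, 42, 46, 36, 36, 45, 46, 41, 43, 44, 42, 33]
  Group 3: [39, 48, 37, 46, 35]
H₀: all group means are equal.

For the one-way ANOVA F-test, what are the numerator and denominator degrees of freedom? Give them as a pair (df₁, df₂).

degrees of freedom = [2, 21]

k = 3 groups, N = 24 total
df = (k−1, N−k) = (3−1, 24−3) = (2, 21)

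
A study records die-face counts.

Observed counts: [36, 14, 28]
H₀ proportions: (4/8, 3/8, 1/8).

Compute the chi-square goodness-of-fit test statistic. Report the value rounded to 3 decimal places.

test statistic = 42.342

n = 78; E_i = n·p_i = [39.00, 29.25, 9.75]
χ² = (36−39.00)²/39.00 + (14−29.25)²/29.25 + (28−9.75)²/9.75 = 42.3419
df = 2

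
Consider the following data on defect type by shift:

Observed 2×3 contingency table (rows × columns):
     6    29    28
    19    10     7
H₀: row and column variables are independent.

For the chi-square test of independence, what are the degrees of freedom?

df = (r−1)(c−1) = (2−1)·(3−1) = 2

degrees of freedom = 2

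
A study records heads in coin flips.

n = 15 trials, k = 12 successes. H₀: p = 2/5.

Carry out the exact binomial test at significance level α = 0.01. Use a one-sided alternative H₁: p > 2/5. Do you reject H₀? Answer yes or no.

Exact binomial: n=15, k=12, p₀=2/5=0.4000
P(X≥12) from Σ C(n,i)·p₀^i·(1−p₀)^(n−i)
p-value (one-sided, H₁ greater) = 0.00193
At α=0.01: p < α → reject H₀

reject H₀: yes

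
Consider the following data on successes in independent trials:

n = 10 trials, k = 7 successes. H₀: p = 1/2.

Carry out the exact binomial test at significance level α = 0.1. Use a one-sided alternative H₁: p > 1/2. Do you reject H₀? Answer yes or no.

reject H₀: no

Exact binomial: n=10, k=7, p₀=1/2=0.5000
P(X≥7) from Σ C(n,i)·p₀^i·(1−p₀)^(n−i)
p-value (one-sided, H₁ greater) = 0.17188
At α=0.1: p ≥ α → fail to reject H₀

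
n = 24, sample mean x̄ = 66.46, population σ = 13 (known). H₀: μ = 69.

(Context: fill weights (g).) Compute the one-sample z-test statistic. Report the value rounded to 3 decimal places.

test statistic = -0.957

SE = σ/√n = 13/√24 = 2.6536
z = (x̄−μ₀)/SE = (66.46−69)/2.6536 = -0.9572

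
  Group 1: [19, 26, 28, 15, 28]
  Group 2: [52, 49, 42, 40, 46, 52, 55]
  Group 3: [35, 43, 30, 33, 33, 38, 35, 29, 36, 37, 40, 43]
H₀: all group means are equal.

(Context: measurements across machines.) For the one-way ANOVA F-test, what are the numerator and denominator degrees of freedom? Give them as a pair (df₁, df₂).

degrees of freedom = [2, 21]

k = 3 groups, N = 24 total
df = (k−1, N−k) = (3−1, 24−3) = (2, 21)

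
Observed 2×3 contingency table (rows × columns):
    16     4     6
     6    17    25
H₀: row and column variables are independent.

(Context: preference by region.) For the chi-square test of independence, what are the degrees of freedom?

degrees of freedom = 2

df = (r−1)(c−1) = (2−1)·(3−1) = 2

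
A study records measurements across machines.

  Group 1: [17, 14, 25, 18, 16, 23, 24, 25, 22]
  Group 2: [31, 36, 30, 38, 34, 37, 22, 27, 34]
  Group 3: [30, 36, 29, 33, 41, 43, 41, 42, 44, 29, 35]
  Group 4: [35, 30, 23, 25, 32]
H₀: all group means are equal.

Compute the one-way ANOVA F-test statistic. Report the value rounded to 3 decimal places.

Group means [20.44, 32.11, 36.64, 29.00], grand mean 30.029
SSB = Σnᵢ(x̄ᵢ−x̄)² = 1351.314; SSW = ΣΣ(x−x̄ᵢ)² = 793.657
MSB = 1351.314/3 = 450.4380; MSW = 793.657/30 = 26.4552
F = MSB/MSW = 17.0264
df = (3, 30)

test statistic = 17.026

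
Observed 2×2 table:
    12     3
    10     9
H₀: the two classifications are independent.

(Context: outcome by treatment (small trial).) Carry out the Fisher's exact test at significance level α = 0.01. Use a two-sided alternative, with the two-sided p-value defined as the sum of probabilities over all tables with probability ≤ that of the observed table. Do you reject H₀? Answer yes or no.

reject H₀: no

Margins: r₁=15, r₂=19, c₁=22, c₂=12, n=34
p_obs = C(15,12)·C(19,10)/C(34,22); sum pmf over tables with pmf ≤ p_obs
p-value (two-sided) = 0.15181
At α=0.01: p ≥ α → fail to reject H₀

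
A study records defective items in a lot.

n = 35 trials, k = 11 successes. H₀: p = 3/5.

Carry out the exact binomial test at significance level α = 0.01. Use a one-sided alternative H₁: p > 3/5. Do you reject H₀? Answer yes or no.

reject H₀: no

Exact binomial: n=35, k=11, p₀=3/5=0.6000
P(X≥11) from Σ C(n,i)·p₀^i·(1−p₀)^(n−i)
p-value (one-sided, H₁ greater) = 0.99983
At α=0.01: p ≥ α → fail to reject H₀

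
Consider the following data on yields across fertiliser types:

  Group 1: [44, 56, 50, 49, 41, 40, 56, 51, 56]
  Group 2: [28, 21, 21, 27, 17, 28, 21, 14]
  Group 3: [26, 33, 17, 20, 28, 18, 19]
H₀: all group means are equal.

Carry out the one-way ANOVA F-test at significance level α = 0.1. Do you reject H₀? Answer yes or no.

reject H₀: yes

Group means [49.22, 22.12, 23.00], grand mean 32.542
SSB = Σnᵢ(x̄ᵢ−x̄)² = 4009.528; SSW = ΣΣ(x−x̄ᵢ)² = 730.431
MSB = 4009.528/2 = 2004.7639; MSW = 730.431/21 = 34.7824
F = MSB/MSW = 57.6373
df = (2, 21)
p-value (upper-tail) = 0.00000
At α=0.1: p < α → reject H₀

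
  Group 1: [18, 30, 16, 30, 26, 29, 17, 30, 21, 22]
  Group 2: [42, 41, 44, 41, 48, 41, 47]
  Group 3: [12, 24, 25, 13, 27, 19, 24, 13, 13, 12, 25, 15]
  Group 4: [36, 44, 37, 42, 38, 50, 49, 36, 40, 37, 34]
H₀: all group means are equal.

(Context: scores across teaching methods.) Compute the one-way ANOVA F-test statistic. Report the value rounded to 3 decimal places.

test statistic = 50.169

Group means [23.90, 43.43, 18.50, 40.27], grand mean 30.200
SSB = Σnᵢ(x̄ᵢ−x̄)² = 4380.604; SSW = ΣΣ(x−x̄ᵢ)² = 1047.796
MSB = 4380.604/3 = 1460.2013; MSW = 1047.796/36 = 29.1054
F = MSB/MSW = 50.1693
df = (3, 36)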